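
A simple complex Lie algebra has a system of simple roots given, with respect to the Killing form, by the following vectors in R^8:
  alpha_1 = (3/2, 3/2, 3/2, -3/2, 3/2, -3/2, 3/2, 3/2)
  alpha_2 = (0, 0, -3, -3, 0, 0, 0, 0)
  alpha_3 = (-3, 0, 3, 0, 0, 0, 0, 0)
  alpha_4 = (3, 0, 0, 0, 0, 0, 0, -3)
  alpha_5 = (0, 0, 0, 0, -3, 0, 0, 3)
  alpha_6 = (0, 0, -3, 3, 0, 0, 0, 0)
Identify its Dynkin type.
Compute the Cartan integers a_ij = 2(alpha_i, alpha_j)/(alpha_j, alpha_j); the resulting 6x6 Cartan matrix is
[[2, 0, 0, 0, 0, -1], [0, 2, -1, 0, 0, 0], [0, -1, 2, -1, 0, -1], [0, 0, -1, 2, -1, 0], [0, 0, 0, -1, 2, 0], [-1, 0, -1, 0, 0, 2]].
All simple roots have the same length, so the diagram is simply laced. The associated Dynkin diagram is a chain of 5 nodes with one extra node attached to the third node from one end (E_6), so the type is E_6.

E_6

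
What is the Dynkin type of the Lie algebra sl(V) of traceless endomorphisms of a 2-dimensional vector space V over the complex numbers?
A_1

This is sl(2), which has dimension 2^2 - 1 = 3 and rank 2 - 1 = 1 (a Cartan subalgebra is the diagonal traceless matrices). In the classification of classical Lie algebras, the special linear algebra sl(n+1) has type A_n; here n = 1, so the Dynkin diagram is a chain of 1 nodes with single edges (A_1). Hence the type is A_1.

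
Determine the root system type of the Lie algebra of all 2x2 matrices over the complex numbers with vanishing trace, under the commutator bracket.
This is sl(2), which has dimension 2^2 - 1 = 3 and rank 2 - 1 = 1 (a Cartan subalgebra is the diagonal traceless matrices). In the classification of classical Lie algebras, the special linear algebra sl(n+1) has type A_n; here n = 1, so the Dynkin diagram is a chain of 1 nodes with single edges (A_1). Hence the type is A_1.

A_1 (sl(2))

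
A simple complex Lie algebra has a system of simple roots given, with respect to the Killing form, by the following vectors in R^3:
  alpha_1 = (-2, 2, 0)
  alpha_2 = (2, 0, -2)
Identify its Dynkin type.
A2

Compute the Cartan integers a_ij = 2(alpha_i, alpha_j)/(alpha_j, alpha_j); the resulting 2x2 Cartan matrix is
[[2, -1], [-1, 2]].
All simple roots have the same length, so the diagram is simply laced. The associated Dynkin diagram is a chain of 2 nodes with single edges (A_2), so the type is A_2 (the algebra sl(3)).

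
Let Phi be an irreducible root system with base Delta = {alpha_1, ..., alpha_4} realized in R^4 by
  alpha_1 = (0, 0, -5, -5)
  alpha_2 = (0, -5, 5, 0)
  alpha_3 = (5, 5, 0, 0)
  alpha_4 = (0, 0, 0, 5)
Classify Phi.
Compute the Cartan integers a_ij = 2(alpha_i, alpha_j)/(alpha_j, alpha_j); the resulting 4x4 Cartan matrix is
[[2, -1, 0, -2], [-1, 2, -1, 0], [0, -1, 2, 0], [-1, 0, 0, 2]].
The roots have two lengths (squared-length ratio 2:1); the short ones are alpha_{4}. The associated Dynkin diagram is a chain of 4 nodes with a double edge at one end; the terminal node there is the unique short simple root (B_4), so the type is B_4 (the algebra so(9)).

B_4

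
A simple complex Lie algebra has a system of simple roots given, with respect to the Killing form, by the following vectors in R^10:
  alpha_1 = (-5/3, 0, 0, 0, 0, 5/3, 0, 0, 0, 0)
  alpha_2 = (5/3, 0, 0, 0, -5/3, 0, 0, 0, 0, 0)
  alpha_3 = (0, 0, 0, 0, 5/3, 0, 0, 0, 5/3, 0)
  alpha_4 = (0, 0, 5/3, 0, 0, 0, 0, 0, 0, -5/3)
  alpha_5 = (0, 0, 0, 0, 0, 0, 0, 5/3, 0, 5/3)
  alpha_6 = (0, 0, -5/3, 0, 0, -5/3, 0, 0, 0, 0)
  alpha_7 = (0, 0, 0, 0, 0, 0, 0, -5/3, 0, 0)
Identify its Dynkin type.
type B_7

Compute the Cartan integers a_ij = 2(alpha_i, alpha_j)/(alpha_j, alpha_j); the resulting 7x7 Cartan matrix is
[[2, -1, 0, 0, 0, -1, 0], [-1, 2, -1, 0, 0, 0, 0], [0, -1, 2, 0, 0, 0, 0], [0, 0, 0, 2, -1, -1, 0], [0, 0, 0, -1, 2, 0, -2], [-1, 0, 0, -1, 0, 2, 0], [0, 0, 0, 0, -1, 0, 2]].
The roots have two lengths (squared-length ratio 2:1); the short ones are alpha_{7}. The associated Dynkin diagram is a chain of 7 nodes with a double edge at one end; the terminal node there is the unique short simple root (B_7), so the type is B_7 (the algebra so(15)).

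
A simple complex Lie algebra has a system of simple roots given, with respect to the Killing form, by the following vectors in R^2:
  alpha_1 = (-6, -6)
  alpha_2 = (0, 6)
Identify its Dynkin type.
type B_2

Compute the Cartan integers a_ij = 2(alpha_i, alpha_j)/(alpha_j, alpha_j); the resulting 2x2 Cartan matrix is
[[2, -2], [-1, 2]].
The roots have two lengths (squared-length ratio 2:1); the short ones are alpha_{2}. The associated Dynkin diagram is a chain of 2 nodes with a double edge at one end; the terminal node there is the unique short simple root (B_2), so the type is B_2 (the algebra so(5)).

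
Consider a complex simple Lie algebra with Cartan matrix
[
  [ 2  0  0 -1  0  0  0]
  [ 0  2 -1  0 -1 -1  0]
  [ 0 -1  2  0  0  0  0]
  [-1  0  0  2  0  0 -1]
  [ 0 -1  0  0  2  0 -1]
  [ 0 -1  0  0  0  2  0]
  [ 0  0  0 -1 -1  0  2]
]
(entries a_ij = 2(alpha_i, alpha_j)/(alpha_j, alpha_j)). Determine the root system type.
D_7

The matrix has rank 7 with 2's on the diagonal. Reading the off-diagonal entries as Dynkin edges (a single edge where a_ij = a_ji = -1; a double or triple edge where a_ij * a_ji = 2 or 3), the diagram is a chain of 5 nodes with a fork of two nodes at one end (D_7). One simple-root ordering that puts it in standard form is (alpha_1, alpha_4, alpha_7, alpha_5, alpha_2, alpha_3, alpha_6). So the algebra is type D_7, i.e. so(14).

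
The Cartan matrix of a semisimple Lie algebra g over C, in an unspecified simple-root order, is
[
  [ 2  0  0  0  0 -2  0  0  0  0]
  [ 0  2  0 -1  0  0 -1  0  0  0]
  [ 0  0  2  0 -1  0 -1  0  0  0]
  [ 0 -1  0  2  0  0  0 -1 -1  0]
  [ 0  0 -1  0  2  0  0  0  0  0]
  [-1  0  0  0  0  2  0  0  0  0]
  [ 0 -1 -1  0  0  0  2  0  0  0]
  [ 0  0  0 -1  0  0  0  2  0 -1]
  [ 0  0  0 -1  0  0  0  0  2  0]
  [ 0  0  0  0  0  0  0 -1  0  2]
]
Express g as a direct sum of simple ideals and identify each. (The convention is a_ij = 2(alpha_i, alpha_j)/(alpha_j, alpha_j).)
B_2 ⊕ E_8

The diagram associated to this matrix has two connected components: the simple roots {alpha_1, alpha_6} form a chain of 2 nodes with a double edge at one end; the terminal node there is the unique short simple root (B_2), and {alpha_2, alpha_3, alpha_4, alpha_5, alpha_7, alpha_8, alpha_9, alpha_10} form a chain of 7 nodes with one extra node attached to the third node from one end (E_8). A semisimple Lie algebra decomposes uniquely as the direct sum of simple ideals, one per connected component of its Dynkin diagram, so g ≅ B_2 ⊕ E_8 (dimension 10 + 248 = 258).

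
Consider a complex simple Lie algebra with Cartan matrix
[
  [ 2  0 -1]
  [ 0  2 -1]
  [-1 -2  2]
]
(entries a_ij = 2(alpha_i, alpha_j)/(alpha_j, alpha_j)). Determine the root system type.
type B_3

The matrix has rank 3 with 2's on the diagonal. Reading the off-diagonal entries as Dynkin edges (a single edge where a_ij = a_ji = -1; a double or triple edge where a_ij * a_ji = 2 or 3), the diagram is a chain of 3 nodes with a double edge at one end; the terminal node there is the unique short simple root (B_3). One simple-root ordering that puts it in standard form is (alpha_1, alpha_3, alpha_2). So the algebra is type B_3, i.e. so(7).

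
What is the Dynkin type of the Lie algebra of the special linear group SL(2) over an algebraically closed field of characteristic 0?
A_1 (sl(2))

This is sl(2), which has dimension 2^2 - 1 = 3 and rank 2 - 1 = 1 (a Cartan subalgebra is the diagonal traceless matrices). In the classification of classical Lie algebras, the special linear algebra sl(n+1) has type A_n; here n = 1, so the Dynkin diagram is a chain of 1 nodes with single edges (A_1). Hence the type is A_1.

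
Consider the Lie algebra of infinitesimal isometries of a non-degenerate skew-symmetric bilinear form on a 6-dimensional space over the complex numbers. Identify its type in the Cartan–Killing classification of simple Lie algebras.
type C_3

This is sp(6), which has dimension 6(6+1)/2 = 21 and rank 6/2 = 3. In the classification of classical Lie algebras, the symplectic algebra sp(2n) has type C_n; here n = 3, so the Dynkin diagram is a chain of 3 nodes with a double edge at one end; the terminal node there is the unique long simple root (C_3). Hence the type is C_3.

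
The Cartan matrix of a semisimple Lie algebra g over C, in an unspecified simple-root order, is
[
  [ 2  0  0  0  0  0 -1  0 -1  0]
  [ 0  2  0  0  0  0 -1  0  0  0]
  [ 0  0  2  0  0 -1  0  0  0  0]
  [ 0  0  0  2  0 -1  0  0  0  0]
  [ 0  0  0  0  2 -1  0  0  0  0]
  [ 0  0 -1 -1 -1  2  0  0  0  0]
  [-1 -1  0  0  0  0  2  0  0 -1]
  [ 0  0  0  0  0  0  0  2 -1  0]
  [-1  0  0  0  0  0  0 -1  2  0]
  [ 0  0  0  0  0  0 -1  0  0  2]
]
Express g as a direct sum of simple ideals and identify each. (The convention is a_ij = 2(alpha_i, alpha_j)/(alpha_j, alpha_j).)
D_4 ⊕ D_6

The diagram associated to this matrix has two connected components: the simple roots {alpha_3, alpha_4, alpha_5, alpha_6} form a chain of 2 nodes with a fork of two nodes at one end (D_4), and {alpha_1, alpha_2, alpha_7, alpha_8, alpha_9, alpha_10} form a chain of 4 nodes with a fork of two nodes at one end (D_6). A semisimple Lie algebra decomposes uniquely as the direct sum of simple ideals, one per connected component of its Dynkin diagram, so g ≅ D_4 ⊕ D_6 (dimension 28 + 66 = 94).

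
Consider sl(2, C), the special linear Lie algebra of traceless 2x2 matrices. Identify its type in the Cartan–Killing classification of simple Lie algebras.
A_1 (sl(2))

This is sl(2), which has dimension 2^2 - 1 = 3 and rank 2 - 1 = 1 (a Cartan subalgebra is the diagonal traceless matrices). In the classification of classical Lie algebras, the special linear algebra sl(n+1) has type A_n; here n = 1, so the Dynkin diagram is a chain of 1 nodes with single edges (A_1). Hence the type is A_1.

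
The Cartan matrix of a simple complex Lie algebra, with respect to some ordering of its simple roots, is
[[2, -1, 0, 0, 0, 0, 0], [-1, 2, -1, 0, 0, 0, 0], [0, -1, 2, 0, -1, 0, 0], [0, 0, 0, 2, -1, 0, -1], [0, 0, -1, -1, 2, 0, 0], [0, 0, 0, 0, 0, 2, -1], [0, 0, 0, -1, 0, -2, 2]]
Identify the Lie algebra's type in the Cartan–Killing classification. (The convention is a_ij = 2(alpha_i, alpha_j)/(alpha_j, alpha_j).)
B_7 (so(15))

The matrix has rank 7 with 2's on the diagonal. Reading the off-diagonal entries as Dynkin edges (a single edge where a_ij = a_ji = -1; a double or triple edge where a_ij * a_ji = 2 or 3), the diagram is a chain of 7 nodes with a double edge at one end; the terminal node there is the unique short simple root (B_7). One simple-root ordering that puts it in standard form is (alpha_1, alpha_2, alpha_3, alpha_5, alpha_4, alpha_7, alpha_6). So the algebra is type B_7, i.e. so(15).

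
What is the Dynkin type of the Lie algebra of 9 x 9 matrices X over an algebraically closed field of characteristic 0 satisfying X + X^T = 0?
B4

This is so(9) with 9 odd, which has dimension 9(9-1)/2 = 36 and rank (9-1)/2 = 4. In the classification of classical Lie algebras, the orthogonal algebra so(2n+1) in an odd number of variables has type B_n; here n = 4, so the Dynkin diagram is a chain of 4 nodes with a double edge at one end; the terminal node there is the unique short simple root (B_4). Hence the type is B_4.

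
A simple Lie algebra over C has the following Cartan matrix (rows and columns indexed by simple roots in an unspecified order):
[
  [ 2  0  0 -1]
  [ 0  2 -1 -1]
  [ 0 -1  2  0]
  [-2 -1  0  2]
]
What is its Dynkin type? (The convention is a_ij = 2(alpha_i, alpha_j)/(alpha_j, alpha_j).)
type B_4

The matrix has rank 4 with 2's on the diagonal. Reading the off-diagonal entries as Dynkin edges (a single edge where a_ij = a_ji = -1; a double or triple edge where a_ij * a_ji = 2 or 3), the diagram is a chain of 4 nodes with a double edge at one end; the terminal node there is the unique short simple root (B_4). One simple-root ordering that puts it in standard form is (alpha_3, alpha_2, alpha_4, alpha_1). So the algebra is type B_4, i.e. so(9).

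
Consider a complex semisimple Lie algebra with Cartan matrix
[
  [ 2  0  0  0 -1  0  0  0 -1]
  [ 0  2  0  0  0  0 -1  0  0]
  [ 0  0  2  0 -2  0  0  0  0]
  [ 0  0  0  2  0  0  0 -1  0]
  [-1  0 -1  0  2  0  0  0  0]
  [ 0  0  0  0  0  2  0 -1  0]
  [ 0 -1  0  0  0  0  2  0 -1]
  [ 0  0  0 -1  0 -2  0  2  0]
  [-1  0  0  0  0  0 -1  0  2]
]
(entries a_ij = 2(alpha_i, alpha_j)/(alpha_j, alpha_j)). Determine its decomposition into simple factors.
The diagram associated to this matrix has two connected components: the simple roots {alpha_4, alpha_6, alpha_8} form a chain of 3 nodes with a double edge at one end; the terminal node there is the unique short simple root (B_3), and {alpha_1, alpha_2, alpha_3, alpha_5, alpha_7, alpha_9} form a chain of 6 nodes with a double edge at one end; the terminal node there is the unique long simple root (C_6). A semisimple Lie algebra decomposes uniquely as the direct sum of simple ideals, one per connected component of its Dynkin diagram, so g ≅ B_3 ⊕ C_6 (dimension 21 + 78 = 99).

B3 ⊕ C6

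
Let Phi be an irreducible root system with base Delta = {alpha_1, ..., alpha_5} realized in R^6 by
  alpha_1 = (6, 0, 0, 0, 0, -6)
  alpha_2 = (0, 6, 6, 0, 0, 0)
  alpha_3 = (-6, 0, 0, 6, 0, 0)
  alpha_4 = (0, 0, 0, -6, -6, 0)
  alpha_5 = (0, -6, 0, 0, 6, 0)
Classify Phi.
Compute the Cartan integers a_ij = 2(alpha_i, alpha_j)/(alpha_j, alpha_j); the resulting 5x5 Cartan matrix is
[[2, 0, -1, 0, 0], [0, 2, 0, 0, -1], [-1, 0, 2, -1, 0], [0, 0, -1, 2, -1], [0, -1, 0, -1, 2]].
All simple roots have the same length, so the diagram is simply laced. The associated Dynkin diagram is a chain of 5 nodes with single edges (A_5), so the type is A_5 (the algebra sl(6)).

type A_5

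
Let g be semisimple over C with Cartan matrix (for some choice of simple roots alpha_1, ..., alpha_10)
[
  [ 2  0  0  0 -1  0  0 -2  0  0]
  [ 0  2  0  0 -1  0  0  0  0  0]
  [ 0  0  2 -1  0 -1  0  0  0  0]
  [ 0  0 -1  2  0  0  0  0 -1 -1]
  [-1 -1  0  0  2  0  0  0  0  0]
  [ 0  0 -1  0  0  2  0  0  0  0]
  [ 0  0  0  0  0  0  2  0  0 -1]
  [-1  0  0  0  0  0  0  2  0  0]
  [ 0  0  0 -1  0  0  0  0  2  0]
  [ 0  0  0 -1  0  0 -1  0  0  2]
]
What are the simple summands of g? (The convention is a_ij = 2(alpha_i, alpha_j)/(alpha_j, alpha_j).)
The diagram associated to this matrix has two connected components: the simple roots {alpha_1, alpha_2, alpha_5, alpha_8} form a chain of 4 nodes with a double edge at one end; the terminal node there is the unique short simple root (B_4), and {alpha_3, alpha_4, alpha_6, alpha_7, alpha_9, alpha_10} form a chain of 5 nodes with one extra node attached to the third node from one end (E_6). A semisimple Lie algebra decomposes uniquely as the direct sum of simple ideals, one per connected component of its Dynkin diagram, so g ≅ B_4 ⊕ E_6 (dimension 36 + 78 = 114).

B_4 (so(9)) ⊕ E_6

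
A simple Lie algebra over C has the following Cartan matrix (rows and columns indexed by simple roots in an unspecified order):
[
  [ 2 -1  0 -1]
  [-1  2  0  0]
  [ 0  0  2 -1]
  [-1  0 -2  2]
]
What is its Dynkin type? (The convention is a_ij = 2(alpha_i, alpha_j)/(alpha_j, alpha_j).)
B4

The matrix has rank 4 with 2's on the diagonal. Reading the off-diagonal entries as Dynkin edges (a single edge where a_ij = a_ji = -1; a double or triple edge where a_ij * a_ji = 2 or 3), the diagram is a chain of 4 nodes with a double edge at one end; the terminal node there is the unique short simple root (B_4). One simple-root ordering that puts it in standard form is (alpha_2, alpha_1, alpha_4, alpha_3). So the algebra is type B_4, i.e. so(9).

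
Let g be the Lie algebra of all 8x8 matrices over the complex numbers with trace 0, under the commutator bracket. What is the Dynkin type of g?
This is sl(8), which has dimension 8^2 - 1 = 63 and rank 8 - 1 = 7 (a Cartan subalgebra is the diagonal traceless matrices). In the classification of classical Lie algebras, the special linear algebra sl(n+1) has type A_n; here n = 7, so the Dynkin diagram is a chain of 7 nodes with single edges (A_7). Hence the type is A_7.

A7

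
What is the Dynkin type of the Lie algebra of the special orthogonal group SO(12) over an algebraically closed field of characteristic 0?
D6

This is so(12) with 12 even, which has dimension 12(12-1)/2 = 66 and rank 12/2 = 6. In the classification of classical Lie algebras, the orthogonal algebra so(2n) in an even number of variables has type D_n; here n = 6, so the Dynkin diagram is a chain of 4 nodes with a fork of two nodes at one end (D_6). Hence the type is D_6.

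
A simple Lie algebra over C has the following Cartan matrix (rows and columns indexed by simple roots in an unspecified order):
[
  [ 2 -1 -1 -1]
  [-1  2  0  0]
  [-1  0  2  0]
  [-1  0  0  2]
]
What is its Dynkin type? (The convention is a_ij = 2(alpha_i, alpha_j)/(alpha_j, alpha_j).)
D4

The matrix has rank 4 with 2's on the diagonal. Reading the off-diagonal entries as Dynkin edges (a single edge where a_ij = a_ji = -1; a double or triple edge where a_ij * a_ji = 2 or 3), the diagram is a chain of 2 nodes with a fork of two nodes at one end (D_4). One simple-root ordering that puts it in standard form is (alpha_4, alpha_1, alpha_2, alpha_3). So the algebra is type D_4, i.e. so(8).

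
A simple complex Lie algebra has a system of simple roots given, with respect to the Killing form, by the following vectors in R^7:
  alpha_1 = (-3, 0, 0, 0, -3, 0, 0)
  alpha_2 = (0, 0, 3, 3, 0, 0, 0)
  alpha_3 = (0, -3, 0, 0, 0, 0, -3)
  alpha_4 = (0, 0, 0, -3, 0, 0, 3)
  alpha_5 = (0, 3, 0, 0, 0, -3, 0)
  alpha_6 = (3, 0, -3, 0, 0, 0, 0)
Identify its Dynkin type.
Compute the Cartan integers a_ij = 2(alpha_i, alpha_j)/(alpha_j, alpha_j); the resulting 6x6 Cartan matrix is
[[2, 0, 0, 0, 0, -1], [0, 2, 0, -1, 0, -1], [0, 0, 2, -1, -1, 0], [0, -1, -1, 2, 0, 0], [0, 0, -1, 0, 2, 0], [-1, -1, 0, 0, 0, 2]].
All simple roots have the same length, so the diagram is simply laced. The associated Dynkin diagram is a chain of 6 nodes with single edges (A_6), so the type is A_6 (the algebra sl(7)).

type A_6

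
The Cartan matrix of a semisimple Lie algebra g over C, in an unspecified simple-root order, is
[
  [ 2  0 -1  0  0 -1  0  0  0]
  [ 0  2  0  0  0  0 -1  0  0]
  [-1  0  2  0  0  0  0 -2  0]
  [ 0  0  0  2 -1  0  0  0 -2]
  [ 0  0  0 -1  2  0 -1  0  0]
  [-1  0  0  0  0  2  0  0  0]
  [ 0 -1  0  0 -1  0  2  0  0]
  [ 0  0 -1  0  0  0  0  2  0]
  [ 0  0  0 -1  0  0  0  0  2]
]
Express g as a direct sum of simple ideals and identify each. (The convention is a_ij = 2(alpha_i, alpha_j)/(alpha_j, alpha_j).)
type B_4 + type B_5

The diagram associated to this matrix has two connected components: the simple roots {alpha_1, alpha_3, alpha_6, alpha_8} form a chain of 4 nodes with a double edge at one end; the terminal node there is the unique short simple root (B_4), and {alpha_2, alpha_4, alpha_5, alpha_7, alpha_9} form a chain of 5 nodes with a double edge at one end; the terminal node there is the unique short simple root (B_5). A semisimple Lie algebra decomposes uniquely as the direct sum of simple ideals, one per connected component of its Dynkin diagram, so g ≅ B_4 ⊕ B_5 (dimension 36 + 55 = 91).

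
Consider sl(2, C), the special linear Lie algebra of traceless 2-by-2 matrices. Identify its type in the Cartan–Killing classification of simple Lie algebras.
A_1 (sl(2))

This is sl(2), which has dimension 2^2 - 1 = 3 and rank 2 - 1 = 1 (a Cartan subalgebra is the diagonal traceless matrices). In the classification of classical Lie algebras, the special linear algebra sl(n+1) has type A_n; here n = 1, so the Dynkin diagram is a chain of 1 nodes with single edges (A_1). Hence the type is A_1.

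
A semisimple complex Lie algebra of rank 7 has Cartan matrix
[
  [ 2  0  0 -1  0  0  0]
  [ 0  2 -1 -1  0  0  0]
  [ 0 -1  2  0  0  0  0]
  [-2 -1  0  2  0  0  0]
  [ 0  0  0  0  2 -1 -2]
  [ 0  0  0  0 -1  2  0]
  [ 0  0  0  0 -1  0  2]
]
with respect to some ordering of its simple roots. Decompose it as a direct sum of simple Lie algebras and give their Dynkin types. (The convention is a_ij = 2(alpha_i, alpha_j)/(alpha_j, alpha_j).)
The diagram associated to this matrix has two connected components: the simple roots {alpha_5, alpha_6, alpha_7} form a chain of 3 nodes with a double edge at one end; the terminal node there is the unique short simple root (B_3), and {alpha_1, alpha_2, alpha_3, alpha_4} form a chain of 4 nodes with a double edge at one end; the terminal node there is the unique short simple root (B_4). A semisimple Lie algebra decomposes uniquely as the direct sum of simple ideals, one per connected component of its Dynkin diagram, so g ≅ B_3 ⊕ B_4 (dimension 21 + 36 = 57).

type B_3 + type B_4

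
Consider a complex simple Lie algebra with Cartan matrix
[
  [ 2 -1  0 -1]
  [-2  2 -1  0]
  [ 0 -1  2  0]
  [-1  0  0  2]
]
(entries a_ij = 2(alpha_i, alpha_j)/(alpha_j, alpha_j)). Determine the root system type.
type F_4

The matrix has rank 4 with 2's on the diagonal. Reading the off-diagonal entries as Dynkin edges (a single edge where a_ij = a_ji = -1; a double or triple edge where a_ij * a_ji = 2 or 3), the diagram is a chain of 4 nodes with a double edge between the middle two (F_4). One simple-root ordering that puts it in standard form is (alpha_3, alpha_2, alpha_1, alpha_4). So the algebra is type F_4.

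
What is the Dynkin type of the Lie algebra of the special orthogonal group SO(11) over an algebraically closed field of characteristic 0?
B_5

This is so(11) with 11 odd, which has dimension 11(11-1)/2 = 55 and rank (11-1)/2 = 5. In the classification of classical Lie algebras, the orthogonal algebra so(2n+1) in an odd number of variables has type B_n; here n = 5, so the Dynkin diagram is a chain of 5 nodes with a double edge at one end; the terminal node there is the unique short simple root (B_5). Hence the type is B_5.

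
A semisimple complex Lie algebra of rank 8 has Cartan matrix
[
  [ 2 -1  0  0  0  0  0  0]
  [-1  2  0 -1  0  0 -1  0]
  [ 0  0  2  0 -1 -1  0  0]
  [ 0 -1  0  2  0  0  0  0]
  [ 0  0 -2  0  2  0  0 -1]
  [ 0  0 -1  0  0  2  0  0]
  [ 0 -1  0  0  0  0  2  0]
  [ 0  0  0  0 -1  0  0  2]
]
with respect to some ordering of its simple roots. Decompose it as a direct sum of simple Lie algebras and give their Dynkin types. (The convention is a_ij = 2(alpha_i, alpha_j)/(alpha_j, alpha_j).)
The diagram associated to this matrix has two connected components: the simple roots {alpha_1, alpha_2, alpha_4, alpha_7} form a chain of 2 nodes with a fork of two nodes at one end (D_4), and {alpha_3, alpha_5, alpha_6, alpha_8} form a chain of 4 nodes with a double edge between the middle two (F_4). A semisimple Lie algebra decomposes uniquely as the direct sum of simple ideals, one per connected component of its Dynkin diagram, so g ≅ D_4 ⊕ F_4 (dimension 28 + 52 = 80).

D_4 (so(8)) ⊕ F_4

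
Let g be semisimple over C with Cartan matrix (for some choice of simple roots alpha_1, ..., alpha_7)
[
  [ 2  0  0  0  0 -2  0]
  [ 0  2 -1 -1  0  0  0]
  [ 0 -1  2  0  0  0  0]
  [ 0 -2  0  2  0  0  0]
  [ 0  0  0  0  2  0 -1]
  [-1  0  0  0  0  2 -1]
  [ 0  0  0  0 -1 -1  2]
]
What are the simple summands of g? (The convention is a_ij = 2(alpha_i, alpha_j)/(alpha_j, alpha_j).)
C_3 (sp(6)) ⊕ C_4 (sp(8))

The diagram associated to this matrix has two connected components: the simple roots {alpha_2, alpha_3, alpha_4} form a chain of 3 nodes with a double edge at one end; the terminal node there is the unique long simple root (C_3), and {alpha_1, alpha_5, alpha_6, alpha_7} form a chain of 4 nodes with a double edge at one end; the terminal node there is the unique long simple root (C_4). A semisimple Lie algebra decomposes uniquely as the direct sum of simple ideals, one per connected component of its Dynkin diagram, so g ≅ C_3 ⊕ C_4 (dimension 21 + 36 = 57).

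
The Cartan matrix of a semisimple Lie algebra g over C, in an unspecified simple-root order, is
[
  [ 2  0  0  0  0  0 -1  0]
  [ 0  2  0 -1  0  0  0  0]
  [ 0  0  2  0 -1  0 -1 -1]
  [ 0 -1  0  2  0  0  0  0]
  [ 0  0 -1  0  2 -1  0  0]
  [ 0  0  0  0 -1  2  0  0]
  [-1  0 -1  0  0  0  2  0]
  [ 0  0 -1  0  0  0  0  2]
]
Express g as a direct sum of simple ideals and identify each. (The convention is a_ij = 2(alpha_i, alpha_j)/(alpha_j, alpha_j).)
A_2 + E_6

The diagram associated to this matrix has two connected components: the simple roots {alpha_2, alpha_4} form a chain of 2 nodes with single edges (A_2), and {alpha_1, alpha_3, alpha_5, alpha_6, alpha_7, alpha_8} form a chain of 5 nodes with one extra node attached to the third node from one end (E_6). A semisimple Lie algebra decomposes uniquely as the direct sum of simple ideals, one per connected component of its Dynkin diagram, so g ≅ A_2 ⊕ E_6 (dimension 8 + 78 = 86).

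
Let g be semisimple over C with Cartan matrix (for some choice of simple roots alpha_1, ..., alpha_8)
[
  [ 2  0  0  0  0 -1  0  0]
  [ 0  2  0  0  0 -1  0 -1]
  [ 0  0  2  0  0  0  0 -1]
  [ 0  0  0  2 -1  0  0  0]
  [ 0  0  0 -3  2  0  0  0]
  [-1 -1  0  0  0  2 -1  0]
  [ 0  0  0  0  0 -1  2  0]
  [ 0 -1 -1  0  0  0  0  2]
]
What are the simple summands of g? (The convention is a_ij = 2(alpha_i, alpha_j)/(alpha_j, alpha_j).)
The diagram associated to this matrix has two connected components: the simple roots {alpha_1, alpha_2, alpha_3, alpha_6, alpha_7, alpha_8} form a chain of 4 nodes with a fork of two nodes at one end (D_6), and {alpha_4, alpha_5} form two nodes joined by a triple edge (G_2). A semisimple Lie algebra decomposes uniquely as the direct sum of simple ideals, one per connected component of its Dynkin diagram, so g ≅ D_6 ⊕ G_2 (dimension 66 + 14 = 80).

D_6 ⊕ G_2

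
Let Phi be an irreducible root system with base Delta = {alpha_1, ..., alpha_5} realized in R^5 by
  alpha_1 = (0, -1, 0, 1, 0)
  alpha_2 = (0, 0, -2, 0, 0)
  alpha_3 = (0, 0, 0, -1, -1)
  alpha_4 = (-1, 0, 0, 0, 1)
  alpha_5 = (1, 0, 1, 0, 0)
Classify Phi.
C_5

Compute the Cartan integers a_ij = 2(alpha_i, alpha_j)/(alpha_j, alpha_j); the resulting 5x5 Cartan matrix is
[[2, 0, -1, 0, 0], [0, 2, 0, 0, -2], [-1, 0, 2, -1, 0], [0, 0, -1, 2, -1], [0, -1, 0, -1, 2]].
The roots have two lengths (squared-length ratio 2:1); the short ones are alpha_{1,3,4,5}. The associated Dynkin diagram is a chain of 5 nodes with a double edge at one end; the terminal node there is the unique long simple root (C_5), so the type is C_5 (the algebra sp(10)).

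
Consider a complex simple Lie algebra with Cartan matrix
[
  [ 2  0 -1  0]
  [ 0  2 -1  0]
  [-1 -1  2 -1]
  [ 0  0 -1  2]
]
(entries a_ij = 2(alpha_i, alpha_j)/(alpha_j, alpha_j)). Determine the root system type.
The matrix has rank 4 with 2's on the diagonal. Reading the off-diagonal entries as Dynkin edges (a single edge where a_ij = a_ji = -1; a double or triple edge where a_ij * a_ji = 2 or 3), the diagram is a chain of 2 nodes with a fork of two nodes at one end (D_4). One simple-root ordering that puts it in standard form is (alpha_4, alpha_3, alpha_2, alpha_1). So the algebra is type D_4, i.e. so(8).

D_4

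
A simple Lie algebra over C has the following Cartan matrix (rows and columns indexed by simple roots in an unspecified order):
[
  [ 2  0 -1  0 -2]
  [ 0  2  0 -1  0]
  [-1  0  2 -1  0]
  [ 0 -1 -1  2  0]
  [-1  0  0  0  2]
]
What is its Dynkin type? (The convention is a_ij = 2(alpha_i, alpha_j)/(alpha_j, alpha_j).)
B_5

The matrix has rank 5 with 2's on the diagonal. Reading the off-diagonal entries as Dynkin edges (a single edge where a_ij = a_ji = -1; a double or triple edge where a_ij * a_ji = 2 or 3), the diagram is a chain of 5 nodes with a double edge at one end; the terminal node there is the unique short simple root (B_5). One simple-root ordering that puts it in standard form is (alpha_2, alpha_4, alpha_3, alpha_1, alpha_5). So the algebra is type B_5, i.e. so(11).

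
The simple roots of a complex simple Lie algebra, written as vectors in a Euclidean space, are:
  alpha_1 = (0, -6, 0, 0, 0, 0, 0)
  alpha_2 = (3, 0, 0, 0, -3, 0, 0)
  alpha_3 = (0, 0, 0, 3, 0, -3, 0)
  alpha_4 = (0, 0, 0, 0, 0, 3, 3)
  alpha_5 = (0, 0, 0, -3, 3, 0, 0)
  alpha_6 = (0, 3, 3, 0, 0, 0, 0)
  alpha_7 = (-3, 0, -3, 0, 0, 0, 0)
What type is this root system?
C_7

Compute the Cartan integers a_ij = 2(alpha_i, alpha_j)/(alpha_j, alpha_j); the resulting 7x7 Cartan matrix is
[[2, 0, 0, 0, 0, -2, 0], [0, 2, 0, 0, -1, 0, -1], [0, 0, 2, -1, -1, 0, 0], [0, 0, -1, 2, 0, 0, 0], [0, -1, -1, 0, 2, 0, 0], [-1, 0, 0, 0, 0, 2, -1], [0, -1, 0, 0, 0, -1, 2]].
The roots have two lengths (squared-length ratio 2:1); the short ones are alpha_{2,3,4,5,6,7}. The associated Dynkin diagram is a chain of 7 nodes with a double edge at one end; the terminal node there is the unique long simple root (C_7), so the type is C_7 (the algebra sp(14)).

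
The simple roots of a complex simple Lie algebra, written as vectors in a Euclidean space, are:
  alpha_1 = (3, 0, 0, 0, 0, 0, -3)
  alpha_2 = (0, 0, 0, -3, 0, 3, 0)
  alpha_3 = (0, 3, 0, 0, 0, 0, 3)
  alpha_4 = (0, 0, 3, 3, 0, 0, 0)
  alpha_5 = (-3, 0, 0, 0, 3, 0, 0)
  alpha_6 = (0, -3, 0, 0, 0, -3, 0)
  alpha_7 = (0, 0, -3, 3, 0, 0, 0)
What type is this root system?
type D_7

Compute the Cartan integers a_ij = 2(alpha_i, alpha_j)/(alpha_j, alpha_j); the resulting 7x7 Cartan matrix is
[[2, 0, -1, 0, -1, 0, 0], [0, 2, 0, -1, 0, -1, -1], [-1, 0, 2, 0, 0, -1, 0], [0, -1, 0, 2, 0, 0, 0], [-1, 0, 0, 0, 2, 0, 0], [0, -1, -1, 0, 0, 2, 0], [0, -1, 0, 0, 0, 0, 2]].
All simple roots have the same length, so the diagram is simply laced. The associated Dynkin diagram is a chain of 5 nodes with a fork of two nodes at one end (D_7), so the type is D_7 (the algebra so(14)).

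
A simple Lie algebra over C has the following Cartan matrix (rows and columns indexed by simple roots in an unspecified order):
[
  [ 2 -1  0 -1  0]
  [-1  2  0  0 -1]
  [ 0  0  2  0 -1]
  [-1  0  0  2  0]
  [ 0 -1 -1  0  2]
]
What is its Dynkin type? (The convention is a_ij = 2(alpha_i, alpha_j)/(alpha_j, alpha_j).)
A5

The matrix has rank 5 with 2's on the diagonal. Reading the off-diagonal entries as Dynkin edges (a single edge where a_ij = a_ji = -1; a double or triple edge where a_ij * a_ji = 2 or 3), the diagram is a chain of 5 nodes with single edges (A_5). One simple-root ordering that puts it in standard form is (alpha_4, alpha_1, alpha_2, alpha_5, alpha_3). So the algebra is type A_5, i.e. sl(6).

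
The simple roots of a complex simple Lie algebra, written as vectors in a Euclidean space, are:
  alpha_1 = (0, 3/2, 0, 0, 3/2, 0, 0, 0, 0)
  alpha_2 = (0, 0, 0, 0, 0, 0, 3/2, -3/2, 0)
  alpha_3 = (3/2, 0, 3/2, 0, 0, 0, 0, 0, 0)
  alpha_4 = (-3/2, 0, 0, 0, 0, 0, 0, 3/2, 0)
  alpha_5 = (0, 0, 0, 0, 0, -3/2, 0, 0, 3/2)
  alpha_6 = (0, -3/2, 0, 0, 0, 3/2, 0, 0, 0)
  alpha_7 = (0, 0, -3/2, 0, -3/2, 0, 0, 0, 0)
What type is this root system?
A7

Compute the Cartan integers a_ij = 2(alpha_i, alpha_j)/(alpha_j, alpha_j); the resulting 7x7 Cartan matrix is
[[2, 0, 0, 0, 0, -1, -1], [0, 2, 0, -1, 0, 0, 0], [0, 0, 2, -1, 0, 0, -1], [0, -1, -1, 2, 0, 0, 0], [0, 0, 0, 0, 2, -1, 0], [-1, 0, 0, 0, -1, 2, 0], [-1, 0, -1, 0, 0, 0, 2]].
All simple roots have the same length, so the diagram is simply laced. The associated Dynkin diagram is a chain of 7 nodes with single edges (A_7), so the type is A_7 (the algebra sl(8)).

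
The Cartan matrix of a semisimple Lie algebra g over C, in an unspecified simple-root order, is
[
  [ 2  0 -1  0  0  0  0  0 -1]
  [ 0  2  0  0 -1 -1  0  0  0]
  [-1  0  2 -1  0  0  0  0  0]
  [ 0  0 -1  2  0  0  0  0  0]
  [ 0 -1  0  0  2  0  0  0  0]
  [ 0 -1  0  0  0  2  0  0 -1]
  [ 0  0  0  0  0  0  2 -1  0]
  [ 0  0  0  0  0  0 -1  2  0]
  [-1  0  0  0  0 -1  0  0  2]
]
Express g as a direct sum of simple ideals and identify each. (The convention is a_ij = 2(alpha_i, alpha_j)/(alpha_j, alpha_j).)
The diagram associated to this matrix has two connected components: the simple roots {alpha_7, alpha_8} form a chain of 2 nodes with single edges (A_2), and {alpha_1, alpha_2, alpha_3, alpha_4, alpha_5, alpha_6, alpha_9} form a chain of 7 nodes with single edges (A_7). A semisimple Lie algebra decomposes uniquely as the direct sum of simple ideals, one per connected component of its Dynkin diagram, so g ≅ A_2 ⊕ A_7 (dimension 8 + 63 = 71).

A2 ⊕ A7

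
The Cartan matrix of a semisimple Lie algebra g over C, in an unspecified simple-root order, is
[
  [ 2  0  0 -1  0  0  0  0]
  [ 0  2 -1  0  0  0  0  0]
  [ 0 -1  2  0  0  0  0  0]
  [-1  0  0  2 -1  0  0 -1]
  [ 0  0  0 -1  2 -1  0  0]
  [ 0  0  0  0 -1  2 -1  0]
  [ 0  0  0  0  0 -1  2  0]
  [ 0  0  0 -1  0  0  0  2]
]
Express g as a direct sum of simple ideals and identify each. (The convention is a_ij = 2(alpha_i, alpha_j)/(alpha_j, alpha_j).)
A2 + D6

The diagram associated to this matrix has two connected components: the simple roots {alpha_2, alpha_3} form a chain of 2 nodes with single edges (A_2), and {alpha_1, alpha_4, alpha_5, alpha_6, alpha_7, alpha_8} form a chain of 4 nodes with a fork of two nodes at one end (D_6). A semisimple Lie algebra decomposes uniquely as the direct sum of simple ideals, one per connected component of its Dynkin diagram, so g ≅ A_2 ⊕ D_6 (dimension 8 + 66 = 74).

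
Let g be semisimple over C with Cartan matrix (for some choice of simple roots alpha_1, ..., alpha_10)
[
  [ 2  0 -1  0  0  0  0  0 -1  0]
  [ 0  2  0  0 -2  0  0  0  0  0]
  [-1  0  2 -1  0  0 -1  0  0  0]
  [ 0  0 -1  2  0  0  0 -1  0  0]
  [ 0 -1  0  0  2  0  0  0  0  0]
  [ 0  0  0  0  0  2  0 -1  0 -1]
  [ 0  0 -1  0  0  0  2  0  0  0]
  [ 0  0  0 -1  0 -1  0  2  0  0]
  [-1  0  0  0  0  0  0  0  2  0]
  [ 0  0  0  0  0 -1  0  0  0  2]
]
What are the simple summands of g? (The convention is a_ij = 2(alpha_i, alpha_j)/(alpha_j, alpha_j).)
B_2 + E_8

The diagram associated to this matrix has two connected components: the simple roots {alpha_2, alpha_5} form a chain of 2 nodes with a double edge at one end; the terminal node there is the unique short simple root (B_2), and {alpha_1, alpha_3, alpha_4, alpha_6, alpha_7, alpha_8, alpha_9, alpha_10} form a chain of 7 nodes with one extra node attached to the third node from one end (E_8). A semisimple Lie algebra decomposes uniquely as the direct sum of simple ideals, one per connected component of its Dynkin diagram, so g ≅ B_2 ⊕ E_8 (dimension 10 + 248 = 258).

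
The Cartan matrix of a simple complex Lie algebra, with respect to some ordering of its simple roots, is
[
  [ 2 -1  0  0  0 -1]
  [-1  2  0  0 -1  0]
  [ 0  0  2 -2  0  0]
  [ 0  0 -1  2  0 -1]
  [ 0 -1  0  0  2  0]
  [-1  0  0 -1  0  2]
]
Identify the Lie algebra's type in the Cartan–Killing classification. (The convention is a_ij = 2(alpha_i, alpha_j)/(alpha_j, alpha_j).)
The matrix has rank 6 with 2's on the diagonal. Reading the off-diagonal entries as Dynkin edges (a single edge where a_ij = a_ji = -1; a double or triple edge where a_ij * a_ji = 2 or 3), the diagram is a chain of 6 nodes with a double edge at one end; the terminal node there is the unique long simple root (C_6). One simple-root ordering that puts it in standard form is (alpha_5, alpha_2, alpha_1, alpha_6, alpha_4, alpha_3). So the algebra is type C_6, i.e. sp(12).

C6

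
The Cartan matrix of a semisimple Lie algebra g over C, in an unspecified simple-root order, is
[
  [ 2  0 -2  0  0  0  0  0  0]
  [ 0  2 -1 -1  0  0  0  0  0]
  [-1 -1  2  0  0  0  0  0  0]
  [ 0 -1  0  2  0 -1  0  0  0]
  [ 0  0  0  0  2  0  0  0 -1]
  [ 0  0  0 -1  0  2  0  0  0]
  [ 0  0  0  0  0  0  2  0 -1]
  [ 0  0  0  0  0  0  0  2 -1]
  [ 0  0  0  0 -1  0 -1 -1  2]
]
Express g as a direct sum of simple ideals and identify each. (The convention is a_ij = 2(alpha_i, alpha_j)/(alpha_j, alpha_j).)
C_5 ⊕ D_4

The diagram associated to this matrix has two connected components: the simple roots {alpha_1, alpha_2, alpha_3, alpha_4, alpha_6} form a chain of 5 nodes with a double edge at one end; the terminal node there is the unique long simple root (C_5), and {alpha_5, alpha_7, alpha_8, alpha_9} form a chain of 2 nodes with a fork of two nodes at one end (D_4). A semisimple Lie algebra decomposes uniquely as the direct sum of simple ideals, one per connected component of its Dynkin diagram, so g ≅ C_5 ⊕ D_4 (dimension 55 + 28 = 83).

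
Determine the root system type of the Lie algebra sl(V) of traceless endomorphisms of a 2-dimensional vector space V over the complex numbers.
type A_1

This is sl(2), which has dimension 2^2 - 1 = 3 and rank 2 - 1 = 1 (a Cartan subalgebra is the diagonal traceless matrices). In the classification of classical Lie algebras, the special linear algebra sl(n+1) has type A_n; here n = 1, so the Dynkin diagram is a chain of 1 nodes with single edges (A_1). Hence the type is A_1.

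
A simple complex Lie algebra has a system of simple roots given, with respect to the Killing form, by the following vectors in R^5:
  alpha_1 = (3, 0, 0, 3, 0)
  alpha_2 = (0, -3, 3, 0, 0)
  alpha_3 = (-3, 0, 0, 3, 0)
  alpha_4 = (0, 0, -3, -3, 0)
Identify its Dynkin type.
Compute the Cartan integers a_ij = 2(alpha_i, alpha_j)/(alpha_j, alpha_j); the resulting 4x4 Cartan matrix is
[[2, 0, 0, -1], [0, 2, 0, -1], [0, 0, 2, -1], [-1, -1, -1, 2]].
All simple roots have the same length, so the diagram is simply laced. The associated Dynkin diagram is a chain of 2 nodes with a fork of two nodes at one end (D_4), so the type is D_4 (the algebra so(8)).

D_4 (so(8))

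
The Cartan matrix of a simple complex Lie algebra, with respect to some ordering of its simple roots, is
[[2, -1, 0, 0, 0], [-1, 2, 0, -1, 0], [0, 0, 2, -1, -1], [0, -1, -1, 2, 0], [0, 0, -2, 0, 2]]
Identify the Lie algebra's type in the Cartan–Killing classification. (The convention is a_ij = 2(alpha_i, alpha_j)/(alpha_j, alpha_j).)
The matrix has rank 5 with 2's on the diagonal. Reading the off-diagonal entries as Dynkin edges (a single edge where a_ij = a_ji = -1; a double or triple edge where a_ij * a_ji = 2 or 3), the diagram is a chain of 5 nodes with a double edge at one end; the terminal node there is the unique long simple root (C_5). One simple-root ordering that puts it in standard form is (alpha_1, alpha_2, alpha_4, alpha_3, alpha_5). So the algebra is type C_5, i.e. sp(10).

C5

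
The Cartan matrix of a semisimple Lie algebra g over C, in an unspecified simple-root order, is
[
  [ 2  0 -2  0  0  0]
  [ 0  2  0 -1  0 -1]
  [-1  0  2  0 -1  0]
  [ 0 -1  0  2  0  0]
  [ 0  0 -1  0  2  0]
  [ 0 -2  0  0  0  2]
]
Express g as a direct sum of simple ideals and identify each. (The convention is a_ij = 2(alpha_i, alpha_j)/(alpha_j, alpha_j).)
The diagram associated to this matrix has two connected components: the simple roots {alpha_1, alpha_3, alpha_5} form a chain of 3 nodes with a double edge at one end; the terminal node there is the unique long simple root (C_3), and {alpha_2, alpha_4, alpha_6} form a chain of 3 nodes with a double edge at one end; the terminal node there is the unique long simple root (C_3). A semisimple Lie algebra decomposes uniquely as the direct sum of simple ideals, one per connected component of its Dynkin diagram, so g ≅ C_3 ⊕ C_3 (dimension 21 + 21 = 42).

C_3 (sp(6)) ⊕ C_3 (sp(6))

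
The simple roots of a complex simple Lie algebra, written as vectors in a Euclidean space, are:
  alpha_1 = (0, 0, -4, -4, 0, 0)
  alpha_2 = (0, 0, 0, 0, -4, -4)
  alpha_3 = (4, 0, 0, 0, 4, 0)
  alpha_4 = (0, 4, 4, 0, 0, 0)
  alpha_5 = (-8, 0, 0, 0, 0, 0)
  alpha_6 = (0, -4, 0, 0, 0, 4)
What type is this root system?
C6

Compute the Cartan integers a_ij = 2(alpha_i, alpha_j)/(alpha_j, alpha_j); the resulting 6x6 Cartan matrix is
[[2, 0, 0, -1, 0, 0], [0, 2, -1, 0, 0, -1], [0, -1, 2, 0, -1, 0], [-1, 0, 0, 2, 0, -1], [0, 0, -2, 0, 2, 0], [0, -1, 0, -1, 0, 2]].
The roots have two lengths (squared-length ratio 2:1); the short ones are alpha_{1,2,3,4,6}. The associated Dynkin diagram is a chain of 6 nodes with a double edge at one end; the terminal node there is the unique long simple root (C_6), so the type is C_6 (the algebra sp(12)).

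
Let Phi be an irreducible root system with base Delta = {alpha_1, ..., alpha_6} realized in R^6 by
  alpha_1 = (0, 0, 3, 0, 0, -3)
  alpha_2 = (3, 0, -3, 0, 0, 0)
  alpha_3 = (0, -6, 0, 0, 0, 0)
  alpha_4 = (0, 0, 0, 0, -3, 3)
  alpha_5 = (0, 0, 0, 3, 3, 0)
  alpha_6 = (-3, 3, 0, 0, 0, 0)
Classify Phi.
Compute the Cartan integers a_ij = 2(alpha_i, alpha_j)/(alpha_j, alpha_j); the resulting 6x6 Cartan matrix is
[[2, -1, 0, -1, 0, 0], [-1, 2, 0, 0, 0, -1], [0, 0, 2, 0, 0, -2], [-1, 0, 0, 2, -1, 0], [0, 0, 0, -1, 2, 0], [0, -1, -1, 0, 0, 2]].
The roots have two lengths (squared-length ratio 2:1); the short ones are alpha_{1,2,4,5,6}. The associated Dynkin diagram is a chain of 6 nodes with a double edge at one end; the terminal node there is the unique long simple root (C_6), so the type is C_6 (the algebra sp(12)).

C_6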